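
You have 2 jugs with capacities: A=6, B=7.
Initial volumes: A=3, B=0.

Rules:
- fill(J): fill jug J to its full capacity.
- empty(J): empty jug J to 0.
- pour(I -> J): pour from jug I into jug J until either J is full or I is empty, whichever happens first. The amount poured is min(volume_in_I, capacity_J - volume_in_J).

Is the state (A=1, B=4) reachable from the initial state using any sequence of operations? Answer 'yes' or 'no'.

BFS explored all 26 reachable states.
Reachable set includes: (0,0), (0,1), (0,2), (0,3), (0,4), (0,5), (0,6), (0,7), (1,0), (1,7), (2,0), (2,7) ...
Target (A=1, B=4) not in reachable set → no.

Answer: no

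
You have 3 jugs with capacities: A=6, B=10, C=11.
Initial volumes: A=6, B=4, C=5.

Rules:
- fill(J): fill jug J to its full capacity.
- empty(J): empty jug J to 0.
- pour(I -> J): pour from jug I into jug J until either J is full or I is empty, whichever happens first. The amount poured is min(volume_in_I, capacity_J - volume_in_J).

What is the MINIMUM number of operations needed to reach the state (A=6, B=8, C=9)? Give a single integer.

BFS from (A=6, B=4, C=5). One shortest path:
  1. empty(A) -> (A=0 B=4 C=5)
  2. pour(B -> C) -> (A=0 B=0 C=9)
  3. fill(B) -> (A=0 B=10 C=9)
  4. pour(B -> A) -> (A=6 B=4 C=9)
  5. empty(A) -> (A=0 B=4 C=9)
  6. pour(B -> A) -> (A=4 B=0 C=9)
  7. fill(B) -> (A=4 B=10 C=9)
  8. pour(B -> A) -> (A=6 B=8 C=9)
Reached target in 8 moves.

Answer: 8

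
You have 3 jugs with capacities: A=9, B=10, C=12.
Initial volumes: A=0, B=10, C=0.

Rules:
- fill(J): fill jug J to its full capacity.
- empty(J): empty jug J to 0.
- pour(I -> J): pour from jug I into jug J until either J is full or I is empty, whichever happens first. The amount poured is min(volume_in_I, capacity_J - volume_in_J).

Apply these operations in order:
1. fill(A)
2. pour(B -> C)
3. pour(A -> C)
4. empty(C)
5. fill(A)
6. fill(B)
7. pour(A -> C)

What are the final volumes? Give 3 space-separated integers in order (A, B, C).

Answer: 0 10 9

Derivation:
Step 1: fill(A) -> (A=9 B=10 C=0)
Step 2: pour(B -> C) -> (A=9 B=0 C=10)
Step 3: pour(A -> C) -> (A=7 B=0 C=12)
Step 4: empty(C) -> (A=7 B=0 C=0)
Step 5: fill(A) -> (A=9 B=0 C=0)
Step 6: fill(B) -> (A=9 B=10 C=0)
Step 7: pour(A -> C) -> (A=0 B=10 C=9)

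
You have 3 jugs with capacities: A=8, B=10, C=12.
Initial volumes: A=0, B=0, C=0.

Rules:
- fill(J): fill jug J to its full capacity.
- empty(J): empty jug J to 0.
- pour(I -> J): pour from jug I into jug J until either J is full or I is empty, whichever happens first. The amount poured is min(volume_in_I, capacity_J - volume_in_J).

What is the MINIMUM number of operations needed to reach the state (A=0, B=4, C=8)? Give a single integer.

BFS from (A=0, B=0, C=0). One shortest path:
  1. fill(C) -> (A=0 B=0 C=12)
  2. pour(C -> A) -> (A=8 B=0 C=4)
  3. pour(C -> B) -> (A=8 B=4 C=0)
  4. pour(A -> C) -> (A=0 B=4 C=8)
Reached target in 4 moves.

Answer: 4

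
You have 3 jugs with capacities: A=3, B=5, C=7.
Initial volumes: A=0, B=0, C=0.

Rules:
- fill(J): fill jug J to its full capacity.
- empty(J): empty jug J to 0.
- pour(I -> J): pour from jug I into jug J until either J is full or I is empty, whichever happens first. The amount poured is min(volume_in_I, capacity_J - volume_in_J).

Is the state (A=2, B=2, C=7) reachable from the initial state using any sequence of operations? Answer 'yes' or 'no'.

BFS from (A=0, B=0, C=0):
  1. fill(C) -> (A=0 B=0 C=7)
  2. pour(C -> B) -> (A=0 B=5 C=2)
  3. pour(B -> A) -> (A=3 B=2 C=2)
  4. empty(A) -> (A=0 B=2 C=2)
  5. pour(C -> A) -> (A=2 B=2 C=0)
  6. fill(C) -> (A=2 B=2 C=7)
Target reached → yes.

Answer: yes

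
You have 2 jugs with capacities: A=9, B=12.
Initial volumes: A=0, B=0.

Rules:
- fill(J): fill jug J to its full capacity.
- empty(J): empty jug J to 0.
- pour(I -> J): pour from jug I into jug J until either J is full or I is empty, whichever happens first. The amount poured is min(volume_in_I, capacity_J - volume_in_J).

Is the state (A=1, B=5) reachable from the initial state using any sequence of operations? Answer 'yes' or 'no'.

BFS explored all 14 reachable states.
Reachable set includes: (0,0), (0,3), (0,6), (0,9), (0,12), (3,0), (3,12), (6,0), (6,12), (9,0), (9,3), (9,6) ...
Target (A=1, B=5) not in reachable set → no.

Answer: no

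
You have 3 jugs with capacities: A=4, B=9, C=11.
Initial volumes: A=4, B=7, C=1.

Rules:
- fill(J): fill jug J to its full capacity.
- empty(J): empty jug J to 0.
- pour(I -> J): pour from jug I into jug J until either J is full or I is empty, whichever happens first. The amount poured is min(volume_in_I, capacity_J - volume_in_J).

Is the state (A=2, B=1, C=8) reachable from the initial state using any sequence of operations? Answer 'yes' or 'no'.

Answer: no

Derivation:
BFS explored all 360 reachable states.
Reachable set includes: (0,0,0), (0,0,1), (0,0,2), (0,0,3), (0,0,4), (0,0,5), (0,0,6), (0,0,7), (0,0,8), (0,0,9), (0,0,10), (0,0,11) ...
Target (A=2, B=1, C=8) not in reachable set → no.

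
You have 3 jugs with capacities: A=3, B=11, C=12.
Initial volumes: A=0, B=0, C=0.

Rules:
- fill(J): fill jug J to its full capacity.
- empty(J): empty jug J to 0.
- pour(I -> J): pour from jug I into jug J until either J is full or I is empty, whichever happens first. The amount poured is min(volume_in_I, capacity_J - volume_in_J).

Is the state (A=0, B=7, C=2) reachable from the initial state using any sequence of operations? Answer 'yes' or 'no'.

Answer: yes

Derivation:
BFS from (A=0, B=0, C=0):
  1. fill(B) -> (A=0 B=11 C=0)
  2. pour(B -> C) -> (A=0 B=0 C=11)
  3. fill(B) -> (A=0 B=11 C=11)
  4. pour(B -> A) -> (A=3 B=8 C=11)
  5. pour(A -> C) -> (A=2 B=8 C=12)
  6. empty(C) -> (A=2 B=8 C=0)
  7. pour(B -> C) -> (A=2 B=0 C=8)
  8. fill(B) -> (A=2 B=11 C=8)
  9. pour(B -> C) -> (A=2 B=7 C=12)
  10. empty(C) -> (A=2 B=7 C=0)
  11. pour(A -> C) -> (A=0 B=7 C=2)
Target reached → yes.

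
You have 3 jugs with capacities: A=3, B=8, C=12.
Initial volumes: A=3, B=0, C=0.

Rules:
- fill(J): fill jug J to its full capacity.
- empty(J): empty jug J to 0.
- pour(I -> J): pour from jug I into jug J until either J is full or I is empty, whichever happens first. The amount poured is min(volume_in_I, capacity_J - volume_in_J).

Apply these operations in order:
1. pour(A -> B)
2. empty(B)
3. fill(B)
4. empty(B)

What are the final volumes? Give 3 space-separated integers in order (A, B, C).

Step 1: pour(A -> B) -> (A=0 B=3 C=0)
Step 2: empty(B) -> (A=0 B=0 C=0)
Step 3: fill(B) -> (A=0 B=8 C=0)
Step 4: empty(B) -> (A=0 B=0 C=0)

Answer: 0 0 0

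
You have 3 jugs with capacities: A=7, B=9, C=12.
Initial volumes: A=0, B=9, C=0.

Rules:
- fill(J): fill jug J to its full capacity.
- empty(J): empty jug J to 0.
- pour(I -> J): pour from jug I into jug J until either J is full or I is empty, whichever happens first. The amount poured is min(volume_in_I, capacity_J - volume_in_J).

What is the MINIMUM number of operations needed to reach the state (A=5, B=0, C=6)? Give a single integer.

BFS from (A=0, B=9, C=0). One shortest path:
  1. pour(B -> C) -> (A=0 B=0 C=9)
  2. fill(B) -> (A=0 B=9 C=9)
  3. pour(B -> C) -> (A=0 B=6 C=12)
  4. pour(C -> A) -> (A=7 B=6 C=5)
  5. empty(A) -> (A=0 B=6 C=5)
  6. pour(C -> A) -> (A=5 B=6 C=0)
  7. pour(B -> C) -> (A=5 B=0 C=6)
Reached target in 7 moves.

Answer: 7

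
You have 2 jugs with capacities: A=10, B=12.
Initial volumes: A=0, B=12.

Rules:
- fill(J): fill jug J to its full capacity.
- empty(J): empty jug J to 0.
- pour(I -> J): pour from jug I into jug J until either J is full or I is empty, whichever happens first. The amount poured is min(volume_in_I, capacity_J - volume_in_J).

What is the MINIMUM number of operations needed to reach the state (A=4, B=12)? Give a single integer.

Answer: 8

Derivation:
BFS from (A=0, B=12). One shortest path:
  1. pour(B -> A) -> (A=10 B=2)
  2. empty(A) -> (A=0 B=2)
  3. pour(B -> A) -> (A=2 B=0)
  4. fill(B) -> (A=2 B=12)
  5. pour(B -> A) -> (A=10 B=4)
  6. empty(A) -> (A=0 B=4)
  7. pour(B -> A) -> (A=4 B=0)
  8. fill(B) -> (A=4 B=12)
Reached target in 8 moves.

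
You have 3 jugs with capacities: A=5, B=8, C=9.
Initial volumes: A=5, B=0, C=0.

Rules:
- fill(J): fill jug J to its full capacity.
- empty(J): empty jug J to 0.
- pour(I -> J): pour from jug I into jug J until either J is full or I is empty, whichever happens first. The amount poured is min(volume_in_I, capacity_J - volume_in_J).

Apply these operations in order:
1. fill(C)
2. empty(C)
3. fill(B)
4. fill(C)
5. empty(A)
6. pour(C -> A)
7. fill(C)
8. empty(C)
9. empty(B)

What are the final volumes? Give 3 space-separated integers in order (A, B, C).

Step 1: fill(C) -> (A=5 B=0 C=9)
Step 2: empty(C) -> (A=5 B=0 C=0)
Step 3: fill(B) -> (A=5 B=8 C=0)
Step 4: fill(C) -> (A=5 B=8 C=9)
Step 5: empty(A) -> (A=0 B=8 C=9)
Step 6: pour(C -> A) -> (A=5 B=8 C=4)
Step 7: fill(C) -> (A=5 B=8 C=9)
Step 8: empty(C) -> (A=5 B=8 C=0)
Step 9: empty(B) -> (A=5 B=0 C=0)

Answer: 5 0 0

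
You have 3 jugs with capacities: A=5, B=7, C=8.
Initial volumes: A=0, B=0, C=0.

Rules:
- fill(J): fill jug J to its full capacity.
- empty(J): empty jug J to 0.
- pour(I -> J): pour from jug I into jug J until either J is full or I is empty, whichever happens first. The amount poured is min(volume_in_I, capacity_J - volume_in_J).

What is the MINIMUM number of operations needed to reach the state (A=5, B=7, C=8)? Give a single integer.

BFS from (A=0, B=0, C=0). One shortest path:
  1. fill(A) -> (A=5 B=0 C=0)
  2. fill(B) -> (A=5 B=7 C=0)
  3. fill(C) -> (A=5 B=7 C=8)
Reached target in 3 moves.

Answer: 3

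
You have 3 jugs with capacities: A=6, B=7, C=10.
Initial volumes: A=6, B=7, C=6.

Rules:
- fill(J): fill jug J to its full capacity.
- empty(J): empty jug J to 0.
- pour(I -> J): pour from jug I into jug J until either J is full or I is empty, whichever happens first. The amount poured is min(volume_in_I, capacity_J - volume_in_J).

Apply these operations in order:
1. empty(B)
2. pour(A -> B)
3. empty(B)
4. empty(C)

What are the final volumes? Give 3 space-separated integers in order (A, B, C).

Step 1: empty(B) -> (A=6 B=0 C=6)
Step 2: pour(A -> B) -> (A=0 B=6 C=6)
Step 3: empty(B) -> (A=0 B=0 C=6)
Step 4: empty(C) -> (A=0 B=0 C=0)

Answer: 0 0 0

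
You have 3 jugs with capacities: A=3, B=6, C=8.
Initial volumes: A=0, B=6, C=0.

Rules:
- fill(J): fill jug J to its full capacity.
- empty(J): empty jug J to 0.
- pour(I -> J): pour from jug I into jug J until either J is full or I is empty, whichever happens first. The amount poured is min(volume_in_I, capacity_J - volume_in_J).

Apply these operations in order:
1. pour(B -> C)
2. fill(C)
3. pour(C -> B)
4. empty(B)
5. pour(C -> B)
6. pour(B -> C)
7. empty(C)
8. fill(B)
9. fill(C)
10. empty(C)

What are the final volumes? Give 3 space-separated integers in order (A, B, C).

Step 1: pour(B -> C) -> (A=0 B=0 C=6)
Step 2: fill(C) -> (A=0 B=0 C=8)
Step 3: pour(C -> B) -> (A=0 B=6 C=2)
Step 4: empty(B) -> (A=0 B=0 C=2)
Step 5: pour(C -> B) -> (A=0 B=2 C=0)
Step 6: pour(B -> C) -> (A=0 B=0 C=2)
Step 7: empty(C) -> (A=0 B=0 C=0)
Step 8: fill(B) -> (A=0 B=6 C=0)
Step 9: fill(C) -> (A=0 B=6 C=8)
Step 10: empty(C) -> (A=0 B=6 C=0)

Answer: 0 6 0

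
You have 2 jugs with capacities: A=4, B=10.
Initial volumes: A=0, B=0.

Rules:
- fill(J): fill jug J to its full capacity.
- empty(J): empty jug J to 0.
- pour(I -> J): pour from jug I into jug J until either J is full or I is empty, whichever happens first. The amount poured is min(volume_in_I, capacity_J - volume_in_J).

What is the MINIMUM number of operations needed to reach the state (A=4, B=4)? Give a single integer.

BFS from (A=0, B=0). One shortest path:
  1. fill(A) -> (A=4 B=0)
  2. pour(A -> B) -> (A=0 B=4)
  3. fill(A) -> (A=4 B=4)
Reached target in 3 moves.

Answer: 3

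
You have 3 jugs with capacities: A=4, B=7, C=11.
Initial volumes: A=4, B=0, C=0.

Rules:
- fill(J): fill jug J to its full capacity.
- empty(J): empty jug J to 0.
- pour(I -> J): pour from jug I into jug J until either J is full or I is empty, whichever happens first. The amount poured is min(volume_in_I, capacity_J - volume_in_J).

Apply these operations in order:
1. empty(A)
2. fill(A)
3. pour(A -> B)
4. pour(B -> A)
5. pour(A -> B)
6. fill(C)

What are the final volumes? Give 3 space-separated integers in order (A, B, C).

Answer: 0 4 11

Derivation:
Step 1: empty(A) -> (A=0 B=0 C=0)
Step 2: fill(A) -> (A=4 B=0 C=0)
Step 3: pour(A -> B) -> (A=0 B=4 C=0)
Step 4: pour(B -> A) -> (A=4 B=0 C=0)
Step 5: pour(A -> B) -> (A=0 B=4 C=0)
Step 6: fill(C) -> (A=0 B=4 C=11)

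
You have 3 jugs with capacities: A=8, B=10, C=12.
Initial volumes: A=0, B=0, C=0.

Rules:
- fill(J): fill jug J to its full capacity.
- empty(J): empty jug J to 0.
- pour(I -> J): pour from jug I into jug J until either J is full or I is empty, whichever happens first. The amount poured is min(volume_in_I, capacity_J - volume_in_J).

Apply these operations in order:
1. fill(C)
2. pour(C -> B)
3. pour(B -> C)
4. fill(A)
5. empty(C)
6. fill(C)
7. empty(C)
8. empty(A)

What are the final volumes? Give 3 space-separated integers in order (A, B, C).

Step 1: fill(C) -> (A=0 B=0 C=12)
Step 2: pour(C -> B) -> (A=0 B=10 C=2)
Step 3: pour(B -> C) -> (A=0 B=0 C=12)
Step 4: fill(A) -> (A=8 B=0 C=12)
Step 5: empty(C) -> (A=8 B=0 C=0)
Step 6: fill(C) -> (A=8 B=0 C=12)
Step 7: empty(C) -> (A=8 B=0 C=0)
Step 8: empty(A) -> (A=0 B=0 C=0)

Answer: 0 0 0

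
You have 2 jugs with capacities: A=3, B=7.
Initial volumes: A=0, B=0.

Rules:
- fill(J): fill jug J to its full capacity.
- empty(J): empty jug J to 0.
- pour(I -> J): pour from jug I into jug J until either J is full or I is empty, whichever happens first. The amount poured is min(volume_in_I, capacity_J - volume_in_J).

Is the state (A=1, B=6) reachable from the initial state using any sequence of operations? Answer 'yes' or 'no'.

Answer: no

Derivation:
BFS explored all 20 reachable states.
Reachable set includes: (0,0), (0,1), (0,2), (0,3), (0,4), (0,5), (0,6), (0,7), (1,0), (1,7), (2,0), (2,7) ...
Target (A=1, B=6) not in reachable set → no.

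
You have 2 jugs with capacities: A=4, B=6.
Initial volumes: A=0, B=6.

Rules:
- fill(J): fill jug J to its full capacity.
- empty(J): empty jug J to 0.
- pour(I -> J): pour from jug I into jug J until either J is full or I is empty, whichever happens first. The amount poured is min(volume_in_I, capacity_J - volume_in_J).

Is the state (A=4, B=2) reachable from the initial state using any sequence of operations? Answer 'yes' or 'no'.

Answer: yes

Derivation:
BFS from (A=0, B=6):
  1. pour(B -> A) -> (A=4 B=2)
Target reached → yes.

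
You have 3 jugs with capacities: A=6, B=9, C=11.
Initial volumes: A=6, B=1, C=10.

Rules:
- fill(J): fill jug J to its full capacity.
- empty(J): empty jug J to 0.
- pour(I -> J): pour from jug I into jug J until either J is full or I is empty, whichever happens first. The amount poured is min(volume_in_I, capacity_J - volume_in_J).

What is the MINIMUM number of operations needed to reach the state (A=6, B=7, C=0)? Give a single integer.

Answer: 3

Derivation:
BFS from (A=6, B=1, C=10). One shortest path:
  1. empty(C) -> (A=6 B=1 C=0)
  2. pour(A -> B) -> (A=0 B=7 C=0)
  3. fill(A) -> (A=6 B=7 C=0)
Reached target in 3 moves.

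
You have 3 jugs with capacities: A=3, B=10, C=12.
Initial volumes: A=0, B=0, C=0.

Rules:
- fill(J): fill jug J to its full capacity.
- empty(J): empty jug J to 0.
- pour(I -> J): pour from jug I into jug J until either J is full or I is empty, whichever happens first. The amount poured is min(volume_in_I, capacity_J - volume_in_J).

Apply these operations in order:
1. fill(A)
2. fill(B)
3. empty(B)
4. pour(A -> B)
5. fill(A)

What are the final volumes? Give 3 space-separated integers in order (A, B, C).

Answer: 3 3 0

Derivation:
Step 1: fill(A) -> (A=3 B=0 C=0)
Step 2: fill(B) -> (A=3 B=10 C=0)
Step 3: empty(B) -> (A=3 B=0 C=0)
Step 4: pour(A -> B) -> (A=0 B=3 C=0)
Step 5: fill(A) -> (A=3 B=3 C=0)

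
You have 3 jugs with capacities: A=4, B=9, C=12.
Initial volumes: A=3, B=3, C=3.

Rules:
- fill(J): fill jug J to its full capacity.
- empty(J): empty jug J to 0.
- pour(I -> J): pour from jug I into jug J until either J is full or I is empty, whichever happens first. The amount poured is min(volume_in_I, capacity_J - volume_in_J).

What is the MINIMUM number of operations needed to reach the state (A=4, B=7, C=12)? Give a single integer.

Answer: 4

Derivation:
BFS from (A=3, B=3, C=3). One shortest path:
  1. fill(A) -> (A=4 B=3 C=3)
  2. fill(C) -> (A=4 B=3 C=12)
  3. pour(A -> B) -> (A=0 B=7 C=12)
  4. fill(A) -> (A=4 B=7 C=12)
Reached target in 4 moves.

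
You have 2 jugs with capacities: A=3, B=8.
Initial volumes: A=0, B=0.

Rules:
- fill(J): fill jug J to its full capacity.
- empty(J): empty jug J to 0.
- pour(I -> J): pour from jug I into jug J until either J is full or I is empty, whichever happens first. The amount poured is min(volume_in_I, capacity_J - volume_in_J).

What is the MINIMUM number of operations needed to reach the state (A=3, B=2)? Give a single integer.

Answer: 4

Derivation:
BFS from (A=0, B=0). One shortest path:
  1. fill(B) -> (A=0 B=8)
  2. pour(B -> A) -> (A=3 B=5)
  3. empty(A) -> (A=0 B=5)
  4. pour(B -> A) -> (A=3 B=2)
Reached target in 4 moves.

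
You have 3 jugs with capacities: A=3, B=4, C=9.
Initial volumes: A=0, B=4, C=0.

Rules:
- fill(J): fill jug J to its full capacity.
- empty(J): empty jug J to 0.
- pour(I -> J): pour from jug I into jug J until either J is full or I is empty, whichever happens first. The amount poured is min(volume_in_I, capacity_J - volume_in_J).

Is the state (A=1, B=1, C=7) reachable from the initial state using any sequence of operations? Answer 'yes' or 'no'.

BFS explored all 152 reachable states.
Reachable set includes: (0,0,0), (0,0,1), (0,0,2), (0,0,3), (0,0,4), (0,0,5), (0,0,6), (0,0,7), (0,0,8), (0,0,9), (0,1,0), (0,1,1) ...
Target (A=1, B=1, C=7) not in reachable set → no.

Answer: no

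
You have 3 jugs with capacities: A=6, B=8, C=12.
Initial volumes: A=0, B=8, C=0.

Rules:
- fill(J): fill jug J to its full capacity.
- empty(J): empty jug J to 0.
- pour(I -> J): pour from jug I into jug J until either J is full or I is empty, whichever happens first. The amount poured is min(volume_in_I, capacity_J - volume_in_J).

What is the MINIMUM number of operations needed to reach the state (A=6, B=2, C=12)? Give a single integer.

Answer: 2

Derivation:
BFS from (A=0, B=8, C=0). One shortest path:
  1. fill(C) -> (A=0 B=8 C=12)
  2. pour(B -> A) -> (A=6 B=2 C=12)
Reached target in 2 moves.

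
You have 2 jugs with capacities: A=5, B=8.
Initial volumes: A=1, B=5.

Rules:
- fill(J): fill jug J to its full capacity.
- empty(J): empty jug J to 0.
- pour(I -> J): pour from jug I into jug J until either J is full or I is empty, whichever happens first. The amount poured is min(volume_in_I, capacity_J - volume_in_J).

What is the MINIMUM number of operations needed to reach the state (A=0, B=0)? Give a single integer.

BFS from (A=1, B=5). One shortest path:
  1. empty(A) -> (A=0 B=5)
  2. empty(B) -> (A=0 B=0)
Reached target in 2 moves.

Answer: 2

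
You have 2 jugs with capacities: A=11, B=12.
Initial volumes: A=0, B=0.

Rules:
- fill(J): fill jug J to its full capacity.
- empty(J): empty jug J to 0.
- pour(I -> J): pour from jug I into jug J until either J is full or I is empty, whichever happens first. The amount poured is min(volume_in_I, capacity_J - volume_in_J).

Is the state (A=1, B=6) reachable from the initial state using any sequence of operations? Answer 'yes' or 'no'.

Answer: no

Derivation:
BFS explored all 46 reachable states.
Reachable set includes: (0,0), (0,1), (0,2), (0,3), (0,4), (0,5), (0,6), (0,7), (0,8), (0,9), (0,10), (0,11) ...
Target (A=1, B=6) not in reachable set → no.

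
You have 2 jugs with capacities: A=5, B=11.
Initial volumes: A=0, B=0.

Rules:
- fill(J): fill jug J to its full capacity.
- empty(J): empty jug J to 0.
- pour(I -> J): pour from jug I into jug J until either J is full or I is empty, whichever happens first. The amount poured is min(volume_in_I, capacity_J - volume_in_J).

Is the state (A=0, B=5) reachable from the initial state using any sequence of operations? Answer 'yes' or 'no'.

BFS from (A=0, B=0):
  1. fill(A) -> (A=5 B=0)
  2. pour(A -> B) -> (A=0 B=5)
Target reached → yes.

Answer: yes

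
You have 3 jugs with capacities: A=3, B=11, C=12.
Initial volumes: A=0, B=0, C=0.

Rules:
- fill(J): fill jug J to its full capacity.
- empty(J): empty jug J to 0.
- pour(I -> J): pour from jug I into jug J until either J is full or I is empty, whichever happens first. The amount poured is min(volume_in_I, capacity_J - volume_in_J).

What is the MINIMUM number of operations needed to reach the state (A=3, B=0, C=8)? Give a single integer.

BFS from (A=0, B=0, C=0). One shortest path:
  1. fill(B) -> (A=0 B=11 C=0)
  2. pour(B -> A) -> (A=3 B=8 C=0)
  3. pour(B -> C) -> (A=3 B=0 C=8)
Reached target in 3 moves.

Answer: 3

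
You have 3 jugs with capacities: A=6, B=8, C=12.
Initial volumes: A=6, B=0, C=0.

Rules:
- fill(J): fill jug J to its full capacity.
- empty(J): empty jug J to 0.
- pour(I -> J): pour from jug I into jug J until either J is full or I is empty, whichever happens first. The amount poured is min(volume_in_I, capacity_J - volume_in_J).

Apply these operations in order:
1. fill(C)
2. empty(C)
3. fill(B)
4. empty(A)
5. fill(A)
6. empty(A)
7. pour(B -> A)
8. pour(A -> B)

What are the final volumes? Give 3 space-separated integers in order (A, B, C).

Step 1: fill(C) -> (A=6 B=0 C=12)
Step 2: empty(C) -> (A=6 B=0 C=0)
Step 3: fill(B) -> (A=6 B=8 C=0)
Step 4: empty(A) -> (A=0 B=8 C=0)
Step 5: fill(A) -> (A=6 B=8 C=0)
Step 6: empty(A) -> (A=0 B=8 C=0)
Step 7: pour(B -> A) -> (A=6 B=2 C=0)
Step 8: pour(A -> B) -> (A=0 B=8 C=0)

Answer: 0 8 0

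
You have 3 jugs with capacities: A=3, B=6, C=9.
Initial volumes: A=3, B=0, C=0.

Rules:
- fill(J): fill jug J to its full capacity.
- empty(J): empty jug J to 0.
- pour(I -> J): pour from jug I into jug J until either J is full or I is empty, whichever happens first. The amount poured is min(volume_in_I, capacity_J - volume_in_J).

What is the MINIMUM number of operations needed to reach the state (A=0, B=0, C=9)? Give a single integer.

Answer: 2

Derivation:
BFS from (A=3, B=0, C=0). One shortest path:
  1. empty(A) -> (A=0 B=0 C=0)
  2. fill(C) -> (A=0 B=0 C=9)
Reached target in 2 moves.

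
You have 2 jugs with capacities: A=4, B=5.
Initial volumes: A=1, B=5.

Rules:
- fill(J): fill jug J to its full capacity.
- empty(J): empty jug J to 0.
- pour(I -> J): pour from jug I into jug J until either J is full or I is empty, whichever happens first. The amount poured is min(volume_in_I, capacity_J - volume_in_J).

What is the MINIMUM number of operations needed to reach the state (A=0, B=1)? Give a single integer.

Answer: 2

Derivation:
BFS from (A=1, B=5). One shortest path:
  1. empty(B) -> (A=1 B=0)
  2. pour(A -> B) -> (A=0 B=1)
Reached target in 2 moves.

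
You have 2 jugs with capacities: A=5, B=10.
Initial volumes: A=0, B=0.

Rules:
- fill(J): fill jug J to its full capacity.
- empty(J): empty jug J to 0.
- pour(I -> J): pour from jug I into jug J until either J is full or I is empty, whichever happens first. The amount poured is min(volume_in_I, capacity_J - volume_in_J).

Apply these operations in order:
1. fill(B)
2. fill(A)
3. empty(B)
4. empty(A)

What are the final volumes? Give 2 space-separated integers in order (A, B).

Answer: 0 0

Derivation:
Step 1: fill(B) -> (A=0 B=10)
Step 2: fill(A) -> (A=5 B=10)
Step 3: empty(B) -> (A=5 B=0)
Step 4: empty(A) -> (A=0 B=0)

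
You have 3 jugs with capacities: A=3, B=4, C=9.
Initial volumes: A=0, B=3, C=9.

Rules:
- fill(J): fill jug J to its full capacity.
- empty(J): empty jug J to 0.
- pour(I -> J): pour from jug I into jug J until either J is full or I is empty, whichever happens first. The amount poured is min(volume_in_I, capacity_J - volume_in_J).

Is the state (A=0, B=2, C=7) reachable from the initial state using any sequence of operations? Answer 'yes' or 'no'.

Answer: yes

Derivation:
BFS from (A=0, B=3, C=9):
  1. pour(C -> A) -> (A=3 B=3 C=6)
  2. empty(A) -> (A=0 B=3 C=6)
  3. pour(C -> A) -> (A=3 B=3 C=3)
  4. pour(A -> B) -> (A=2 B=4 C=3)
  5. pour(B -> C) -> (A=2 B=0 C=7)
  6. pour(A -> B) -> (A=0 B=2 C=7)
Target reached → yes.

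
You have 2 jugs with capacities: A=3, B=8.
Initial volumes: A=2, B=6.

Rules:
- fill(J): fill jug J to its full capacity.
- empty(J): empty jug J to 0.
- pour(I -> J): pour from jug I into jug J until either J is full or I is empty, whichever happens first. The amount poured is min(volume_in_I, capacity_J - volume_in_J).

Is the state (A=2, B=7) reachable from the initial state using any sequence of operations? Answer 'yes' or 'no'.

BFS explored all 23 reachable states.
Reachable set includes: (0,0), (0,1), (0,2), (0,3), (0,4), (0,5), (0,6), (0,7), (0,8), (1,0), (1,8), (2,0) ...
Target (A=2, B=7) not in reachable set → no.

Answer: no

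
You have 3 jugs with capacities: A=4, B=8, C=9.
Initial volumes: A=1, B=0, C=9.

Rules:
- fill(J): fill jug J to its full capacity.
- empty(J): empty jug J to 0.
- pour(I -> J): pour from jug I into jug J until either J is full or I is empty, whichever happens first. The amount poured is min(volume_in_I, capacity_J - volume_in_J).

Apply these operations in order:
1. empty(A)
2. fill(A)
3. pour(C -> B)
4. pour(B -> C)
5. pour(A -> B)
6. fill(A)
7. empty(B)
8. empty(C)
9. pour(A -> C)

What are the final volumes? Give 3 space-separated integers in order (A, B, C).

Step 1: empty(A) -> (A=0 B=0 C=9)
Step 2: fill(A) -> (A=4 B=0 C=9)
Step 3: pour(C -> B) -> (A=4 B=8 C=1)
Step 4: pour(B -> C) -> (A=4 B=0 C=9)
Step 5: pour(A -> B) -> (A=0 B=4 C=9)
Step 6: fill(A) -> (A=4 B=4 C=9)
Step 7: empty(B) -> (A=4 B=0 C=9)
Step 8: empty(C) -> (A=4 B=0 C=0)
Step 9: pour(A -> C) -> (A=0 B=0 C=4)

Answer: 0 0 4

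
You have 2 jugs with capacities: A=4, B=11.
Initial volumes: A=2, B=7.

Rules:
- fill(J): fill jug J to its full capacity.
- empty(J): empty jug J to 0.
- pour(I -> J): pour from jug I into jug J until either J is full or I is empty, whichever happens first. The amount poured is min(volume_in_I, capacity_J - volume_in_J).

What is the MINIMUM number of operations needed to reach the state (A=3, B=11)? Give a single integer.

BFS from (A=2, B=7). One shortest path:
  1. empty(A) -> (A=0 B=7)
  2. pour(B -> A) -> (A=4 B=3)
  3. empty(A) -> (A=0 B=3)
  4. pour(B -> A) -> (A=3 B=0)
  5. fill(B) -> (A=3 B=11)
Reached target in 5 moves.

Answer: 5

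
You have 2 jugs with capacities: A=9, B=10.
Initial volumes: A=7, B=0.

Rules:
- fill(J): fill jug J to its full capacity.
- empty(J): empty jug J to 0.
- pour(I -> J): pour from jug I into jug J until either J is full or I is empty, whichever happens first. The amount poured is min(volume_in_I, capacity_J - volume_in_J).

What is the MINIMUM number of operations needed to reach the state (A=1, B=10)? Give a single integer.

BFS from (A=7, B=0). One shortest path:
  1. empty(A) -> (A=0 B=0)
  2. fill(B) -> (A=0 B=10)
  3. pour(B -> A) -> (A=9 B=1)
  4. empty(A) -> (A=0 B=1)
  5. pour(B -> A) -> (A=1 B=0)
  6. fill(B) -> (A=1 B=10)
Reached target in 6 moves.

Answer: 6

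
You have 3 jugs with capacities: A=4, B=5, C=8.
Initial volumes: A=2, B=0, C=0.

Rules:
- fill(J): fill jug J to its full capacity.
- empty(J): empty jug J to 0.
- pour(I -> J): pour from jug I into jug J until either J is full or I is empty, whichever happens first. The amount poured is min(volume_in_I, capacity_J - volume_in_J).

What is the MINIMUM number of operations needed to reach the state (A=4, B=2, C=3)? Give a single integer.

Answer: 5

Derivation:
BFS from (A=2, B=0, C=0). One shortest path:
  1. fill(C) -> (A=2 B=0 C=8)
  2. pour(C -> B) -> (A=2 B=5 C=3)
  3. empty(B) -> (A=2 B=0 C=3)
  4. pour(A -> B) -> (A=0 B=2 C=3)
  5. fill(A) -> (A=4 B=2 C=3)
Reached target in 5 moves.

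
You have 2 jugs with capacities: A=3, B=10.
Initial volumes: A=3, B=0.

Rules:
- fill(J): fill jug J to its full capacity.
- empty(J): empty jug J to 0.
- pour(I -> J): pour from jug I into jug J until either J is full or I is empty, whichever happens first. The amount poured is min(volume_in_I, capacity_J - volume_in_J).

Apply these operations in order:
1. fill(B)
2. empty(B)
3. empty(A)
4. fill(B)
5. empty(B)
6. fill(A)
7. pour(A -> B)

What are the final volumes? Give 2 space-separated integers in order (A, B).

Step 1: fill(B) -> (A=3 B=10)
Step 2: empty(B) -> (A=3 B=0)
Step 3: empty(A) -> (A=0 B=0)
Step 4: fill(B) -> (A=0 B=10)
Step 5: empty(B) -> (A=0 B=0)
Step 6: fill(A) -> (A=3 B=0)
Step 7: pour(A -> B) -> (A=0 B=3)

Answer: 0 3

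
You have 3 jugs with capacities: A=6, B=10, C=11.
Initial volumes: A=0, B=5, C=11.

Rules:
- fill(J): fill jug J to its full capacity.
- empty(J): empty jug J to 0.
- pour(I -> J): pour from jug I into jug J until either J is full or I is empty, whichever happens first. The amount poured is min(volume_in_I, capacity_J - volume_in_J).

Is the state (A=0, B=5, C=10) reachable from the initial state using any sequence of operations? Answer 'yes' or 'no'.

BFS from (A=0, B=5, C=11):
  1. empty(C) -> (A=0 B=5 C=0)
  2. pour(B -> A) -> (A=5 B=0 C=0)
  3. fill(B) -> (A=5 B=10 C=0)
  4. pour(B -> C) -> (A=5 B=0 C=10)
  5. pour(A -> B) -> (A=0 B=5 C=10)
Target reached → yes.

Answer: yes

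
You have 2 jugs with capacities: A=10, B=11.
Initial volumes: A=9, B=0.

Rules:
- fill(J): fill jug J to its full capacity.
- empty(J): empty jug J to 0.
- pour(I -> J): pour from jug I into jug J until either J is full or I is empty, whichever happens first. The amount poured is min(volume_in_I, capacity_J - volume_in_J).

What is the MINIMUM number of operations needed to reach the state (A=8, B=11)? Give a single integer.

Answer: 3

Derivation:
BFS from (A=9, B=0). One shortest path:
  1. pour(A -> B) -> (A=0 B=9)
  2. fill(A) -> (A=10 B=9)
  3. pour(A -> B) -> (A=8 B=11)
Reached target in 3 moves.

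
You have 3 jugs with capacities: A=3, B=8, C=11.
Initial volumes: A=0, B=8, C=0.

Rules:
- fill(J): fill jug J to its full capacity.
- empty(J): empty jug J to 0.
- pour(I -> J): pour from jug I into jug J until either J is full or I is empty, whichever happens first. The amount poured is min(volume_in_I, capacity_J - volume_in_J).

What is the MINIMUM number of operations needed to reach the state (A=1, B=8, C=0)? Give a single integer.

BFS from (A=0, B=8, C=0). One shortest path:
  1. fill(A) -> (A=3 B=8 C=0)
  2. empty(B) -> (A=3 B=0 C=0)
  3. pour(A -> B) -> (A=0 B=3 C=0)
  4. fill(A) -> (A=3 B=3 C=0)
  5. pour(A -> B) -> (A=0 B=6 C=0)
  6. fill(A) -> (A=3 B=6 C=0)
  7. pour(A -> B) -> (A=1 B=8 C=0)
Reached target in 7 moves.

Answer: 7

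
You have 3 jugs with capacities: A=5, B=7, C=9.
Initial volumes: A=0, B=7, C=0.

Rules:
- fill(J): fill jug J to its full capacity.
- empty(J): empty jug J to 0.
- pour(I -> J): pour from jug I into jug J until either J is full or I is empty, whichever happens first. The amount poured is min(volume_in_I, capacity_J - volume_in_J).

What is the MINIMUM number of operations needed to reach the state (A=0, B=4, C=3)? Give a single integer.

BFS from (A=0, B=7, C=0). One shortest path:
  1. fill(A) -> (A=5 B=7 C=0)
  2. pour(A -> C) -> (A=0 B=7 C=5)
  3. pour(B -> C) -> (A=0 B=3 C=9)
  4. pour(C -> A) -> (A=5 B=3 C=4)
  5. empty(A) -> (A=0 B=3 C=4)
  6. pour(B -> A) -> (A=3 B=0 C=4)
  7. pour(C -> B) -> (A=3 B=4 C=0)
  8. pour(A -> C) -> (A=0 B=4 C=3)
Reached target in 8 moves.

Answer: 8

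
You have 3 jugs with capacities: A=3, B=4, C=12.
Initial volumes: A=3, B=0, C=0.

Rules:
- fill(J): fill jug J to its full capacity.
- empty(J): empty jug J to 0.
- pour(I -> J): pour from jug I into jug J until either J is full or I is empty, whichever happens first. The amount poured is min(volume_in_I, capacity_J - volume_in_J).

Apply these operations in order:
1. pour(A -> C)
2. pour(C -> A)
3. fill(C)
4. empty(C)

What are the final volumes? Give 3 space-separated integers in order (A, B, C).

Answer: 3 0 0

Derivation:
Step 1: pour(A -> C) -> (A=0 B=0 C=3)
Step 2: pour(C -> A) -> (A=3 B=0 C=0)
Step 3: fill(C) -> (A=3 B=0 C=12)
Step 4: empty(C) -> (A=3 B=0 C=0)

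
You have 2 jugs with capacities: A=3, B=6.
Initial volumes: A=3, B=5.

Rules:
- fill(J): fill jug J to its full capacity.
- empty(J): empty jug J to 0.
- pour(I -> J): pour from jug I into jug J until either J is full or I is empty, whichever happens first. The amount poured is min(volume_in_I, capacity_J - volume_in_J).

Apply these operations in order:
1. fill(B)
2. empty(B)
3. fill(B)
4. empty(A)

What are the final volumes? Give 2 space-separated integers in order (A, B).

Step 1: fill(B) -> (A=3 B=6)
Step 2: empty(B) -> (A=3 B=0)
Step 3: fill(B) -> (A=3 B=6)
Step 4: empty(A) -> (A=0 B=6)

Answer: 0 6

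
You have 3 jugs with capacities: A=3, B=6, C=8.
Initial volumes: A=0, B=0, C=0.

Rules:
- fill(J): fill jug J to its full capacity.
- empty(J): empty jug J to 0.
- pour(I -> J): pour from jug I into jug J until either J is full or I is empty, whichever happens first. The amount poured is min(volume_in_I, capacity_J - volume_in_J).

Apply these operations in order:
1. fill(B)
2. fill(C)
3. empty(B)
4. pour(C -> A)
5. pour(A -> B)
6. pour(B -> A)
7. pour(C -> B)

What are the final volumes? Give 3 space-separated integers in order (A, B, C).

Step 1: fill(B) -> (A=0 B=6 C=0)
Step 2: fill(C) -> (A=0 B=6 C=8)
Step 3: empty(B) -> (A=0 B=0 C=8)
Step 4: pour(C -> A) -> (A=3 B=0 C=5)
Step 5: pour(A -> B) -> (A=0 B=3 C=5)
Step 6: pour(B -> A) -> (A=3 B=0 C=5)
Step 7: pour(C -> B) -> (A=3 B=5 C=0)

Answer: 3 5 0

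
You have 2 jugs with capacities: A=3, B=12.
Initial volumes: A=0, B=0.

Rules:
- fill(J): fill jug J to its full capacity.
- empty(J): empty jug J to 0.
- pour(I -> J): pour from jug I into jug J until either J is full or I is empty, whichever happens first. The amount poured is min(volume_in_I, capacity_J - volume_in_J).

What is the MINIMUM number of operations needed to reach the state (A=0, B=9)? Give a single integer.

BFS from (A=0, B=0). One shortest path:
  1. fill(B) -> (A=0 B=12)
  2. pour(B -> A) -> (A=3 B=9)
  3. empty(A) -> (A=0 B=9)
Reached target in 3 moves.

Answer: 3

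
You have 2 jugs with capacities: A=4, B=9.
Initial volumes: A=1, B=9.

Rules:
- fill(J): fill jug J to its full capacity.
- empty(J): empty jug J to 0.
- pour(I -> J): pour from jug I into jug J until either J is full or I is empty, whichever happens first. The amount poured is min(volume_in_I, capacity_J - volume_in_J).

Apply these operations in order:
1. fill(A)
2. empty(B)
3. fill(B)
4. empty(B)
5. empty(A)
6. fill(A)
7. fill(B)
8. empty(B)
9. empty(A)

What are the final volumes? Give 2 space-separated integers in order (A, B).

Step 1: fill(A) -> (A=4 B=9)
Step 2: empty(B) -> (A=4 B=0)
Step 3: fill(B) -> (A=4 B=9)
Step 4: empty(B) -> (A=4 B=0)
Step 5: empty(A) -> (A=0 B=0)
Step 6: fill(A) -> (A=4 B=0)
Step 7: fill(B) -> (A=4 B=9)
Step 8: empty(B) -> (A=4 B=0)
Step 9: empty(A) -> (A=0 B=0)

Answer: 0 0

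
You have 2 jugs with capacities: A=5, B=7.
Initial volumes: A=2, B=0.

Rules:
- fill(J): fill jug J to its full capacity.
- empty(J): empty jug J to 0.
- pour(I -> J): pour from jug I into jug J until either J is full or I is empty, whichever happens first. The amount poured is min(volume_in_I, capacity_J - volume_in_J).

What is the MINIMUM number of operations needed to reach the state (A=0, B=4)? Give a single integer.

Answer: 3

Derivation:
BFS from (A=2, B=0). One shortest path:
  1. fill(B) -> (A=2 B=7)
  2. pour(B -> A) -> (A=5 B=4)
  3. empty(A) -> (A=0 B=4)
Reached target in 3 moves.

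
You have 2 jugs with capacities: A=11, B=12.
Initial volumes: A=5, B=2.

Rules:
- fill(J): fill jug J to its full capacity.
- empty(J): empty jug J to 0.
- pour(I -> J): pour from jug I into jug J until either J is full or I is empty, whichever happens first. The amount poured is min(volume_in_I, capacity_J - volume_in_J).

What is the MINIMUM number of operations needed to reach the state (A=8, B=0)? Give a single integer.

Answer: 5

Derivation:
BFS from (A=5, B=2). One shortest path:
  1. pour(B -> A) -> (A=7 B=0)
  2. fill(B) -> (A=7 B=12)
  3. pour(B -> A) -> (A=11 B=8)
  4. empty(A) -> (A=0 B=8)
  5. pour(B -> A) -> (A=8 B=0)
Reached target in 5 moves.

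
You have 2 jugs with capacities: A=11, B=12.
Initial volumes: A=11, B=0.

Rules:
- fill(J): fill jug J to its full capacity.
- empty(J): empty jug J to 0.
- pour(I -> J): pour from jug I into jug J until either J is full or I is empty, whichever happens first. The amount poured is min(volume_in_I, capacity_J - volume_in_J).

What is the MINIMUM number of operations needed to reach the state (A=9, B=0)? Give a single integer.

BFS from (A=11, B=0). One shortest path:
  1. pour(A -> B) -> (A=0 B=11)
  2. fill(A) -> (A=11 B=11)
  3. pour(A -> B) -> (A=10 B=12)
  4. empty(B) -> (A=10 B=0)
  5. pour(A -> B) -> (A=0 B=10)
  6. fill(A) -> (A=11 B=10)
  7. pour(A -> B) -> (A=9 B=12)
  8. empty(B) -> (A=9 B=0)
Reached target in 8 moves.

Answer: 8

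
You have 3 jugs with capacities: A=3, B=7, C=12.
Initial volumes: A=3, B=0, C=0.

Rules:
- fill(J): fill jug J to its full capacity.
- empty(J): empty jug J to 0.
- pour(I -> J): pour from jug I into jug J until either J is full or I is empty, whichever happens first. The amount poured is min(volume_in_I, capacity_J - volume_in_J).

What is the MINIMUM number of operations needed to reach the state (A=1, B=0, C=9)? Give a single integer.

BFS from (A=3, B=0, C=0). One shortest path:
  1. fill(B) -> (A=3 B=7 C=0)
  2. pour(A -> C) -> (A=0 B=7 C=3)
  3. pour(B -> A) -> (A=3 B=4 C=3)
  4. pour(A -> C) -> (A=0 B=4 C=6)
  5. pour(B -> A) -> (A=3 B=1 C=6)
  6. pour(A -> C) -> (A=0 B=1 C=9)
  7. pour(B -> A) -> (A=1 B=0 C=9)
Reached target in 7 moves.

Answer: 7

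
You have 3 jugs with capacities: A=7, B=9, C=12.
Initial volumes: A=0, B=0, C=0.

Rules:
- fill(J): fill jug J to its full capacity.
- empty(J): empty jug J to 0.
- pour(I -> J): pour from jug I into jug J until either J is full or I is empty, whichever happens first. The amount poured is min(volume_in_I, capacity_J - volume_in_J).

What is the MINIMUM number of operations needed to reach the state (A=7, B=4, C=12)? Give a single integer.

BFS from (A=0, B=0, C=0). One shortest path:
  1. fill(A) -> (A=7 B=0 C=0)
  2. fill(B) -> (A=7 B=9 C=0)
  3. pour(A -> C) -> (A=0 B=9 C=7)
  4. fill(A) -> (A=7 B=9 C=7)
  5. pour(B -> C) -> (A=7 B=4 C=12)
Reached target in 5 moves.

Answer: 5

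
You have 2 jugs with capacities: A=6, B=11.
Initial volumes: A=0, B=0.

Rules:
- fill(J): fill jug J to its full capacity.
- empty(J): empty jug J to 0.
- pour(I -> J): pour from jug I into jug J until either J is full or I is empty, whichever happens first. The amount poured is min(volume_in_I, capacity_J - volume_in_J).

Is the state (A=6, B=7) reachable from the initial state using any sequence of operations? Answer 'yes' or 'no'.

Answer: yes

Derivation:
BFS from (A=0, B=0):
  1. fill(A) -> (A=6 B=0)
  2. pour(A -> B) -> (A=0 B=6)
  3. fill(A) -> (A=6 B=6)
  4. pour(A -> B) -> (A=1 B=11)
  5. empty(B) -> (A=1 B=0)
  6. pour(A -> B) -> (A=0 B=1)
  7. fill(A) -> (A=6 B=1)
  8. pour(A -> B) -> (A=0 B=7)
  9. fill(A) -> (A=6 B=7)
Target reached → yes.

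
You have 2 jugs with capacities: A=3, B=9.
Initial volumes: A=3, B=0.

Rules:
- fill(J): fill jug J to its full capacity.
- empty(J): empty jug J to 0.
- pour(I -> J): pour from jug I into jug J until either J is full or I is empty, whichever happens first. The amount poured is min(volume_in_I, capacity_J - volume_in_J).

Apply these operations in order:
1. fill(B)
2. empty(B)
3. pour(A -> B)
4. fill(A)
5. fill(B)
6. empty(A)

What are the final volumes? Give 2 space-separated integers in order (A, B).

Step 1: fill(B) -> (A=3 B=9)
Step 2: empty(B) -> (A=3 B=0)
Step 3: pour(A -> B) -> (A=0 B=3)
Step 4: fill(A) -> (A=3 B=3)
Step 5: fill(B) -> (A=3 B=9)
Step 6: empty(A) -> (A=0 B=9)

Answer: 0 9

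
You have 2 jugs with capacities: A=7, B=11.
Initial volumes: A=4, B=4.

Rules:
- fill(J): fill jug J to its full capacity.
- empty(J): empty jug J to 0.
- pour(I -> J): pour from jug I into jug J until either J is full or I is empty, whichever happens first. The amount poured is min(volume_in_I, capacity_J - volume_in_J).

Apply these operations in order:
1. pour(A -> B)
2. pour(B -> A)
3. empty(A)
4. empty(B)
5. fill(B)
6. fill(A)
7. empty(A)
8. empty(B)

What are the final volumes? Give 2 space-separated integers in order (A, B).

Step 1: pour(A -> B) -> (A=0 B=8)
Step 2: pour(B -> A) -> (A=7 B=1)
Step 3: empty(A) -> (A=0 B=1)
Step 4: empty(B) -> (A=0 B=0)
Step 5: fill(B) -> (A=0 B=11)
Step 6: fill(A) -> (A=7 B=11)
Step 7: empty(A) -> (A=0 B=11)
Step 8: empty(B) -> (A=0 B=0)

Answer: 0 0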